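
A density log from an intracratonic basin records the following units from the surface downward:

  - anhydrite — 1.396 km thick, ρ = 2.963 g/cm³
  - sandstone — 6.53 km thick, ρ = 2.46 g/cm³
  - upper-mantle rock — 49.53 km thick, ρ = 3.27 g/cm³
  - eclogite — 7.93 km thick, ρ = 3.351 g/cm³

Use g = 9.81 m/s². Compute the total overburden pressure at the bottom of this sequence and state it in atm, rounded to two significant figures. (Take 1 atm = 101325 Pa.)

anhydrite: 2963 kg/m³ × 9.81 m/s² × 1396 m = 4.058×10^7 Pa = 400.5 atm
sandstone: 2460 kg/m³ × 9.81 m/s² × 6530 m = 1.576×10^8 Pa = 1555 atm
upper-mantle rock: 3270 kg/m³ × 9.81 m/s² × 49530 m = 1.589×10^9 Pa = 15681 atm
eclogite: 3351 kg/m³ × 9.81 m/s² × 7930 m = 2.607×10^8 Pa = 2573 atm
Total = 400.5 + 1555 + 15681 + 2573 = 20209 atm

20000 atm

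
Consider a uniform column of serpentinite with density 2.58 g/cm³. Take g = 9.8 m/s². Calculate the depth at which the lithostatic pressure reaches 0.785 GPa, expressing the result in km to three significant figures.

31.0 km

h = P/(ρg) = 0.785 GPa / (2580 kg/m³ × 9.8 m/s²) = 7.850×10^8 Pa / 25284 Pa/m = 31047 m
= 31.047 km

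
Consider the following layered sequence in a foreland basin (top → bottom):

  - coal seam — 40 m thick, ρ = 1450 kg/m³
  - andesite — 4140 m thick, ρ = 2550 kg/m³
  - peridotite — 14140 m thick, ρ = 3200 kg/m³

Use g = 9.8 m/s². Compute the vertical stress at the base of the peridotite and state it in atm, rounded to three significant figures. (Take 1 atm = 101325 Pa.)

5400 atm

coal seam: 1450 kg/m³ × 9.8 m/s² × 40 m = 5.684×10^5 Pa = 5.610 atm
andesite: 2550 kg/m³ × 9.8 m/s² × 4140 m = 1.035×10^8 Pa = 1021 atm
peridotite: 3200 kg/m³ × 9.8 m/s² × 14140 m = 4.434×10^8 Pa = 4376 atm
Total = 5.610 + 1021 + 4376 = 5403.0 atm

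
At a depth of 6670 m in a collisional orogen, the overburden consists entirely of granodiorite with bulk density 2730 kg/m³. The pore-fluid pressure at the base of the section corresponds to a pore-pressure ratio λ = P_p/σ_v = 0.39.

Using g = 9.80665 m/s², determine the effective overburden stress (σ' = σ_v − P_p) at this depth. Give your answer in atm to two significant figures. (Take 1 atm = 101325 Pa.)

1100 atm

Overburden (lithostatic) stress σ_v:
granodiorite: 2730 kg/m³ × 9.80665 m/s² × 6670 m = 1.786×10^8 Pa = 178.6 MPa
Pore pressure P_p = λ·σ_v = 0.39 × 178.6 MPa = 69.64 MPa
Effective stress σ' = σ_v − P_p = 178.6 − 69.64 = 108.93 MPa = 1075.0 atm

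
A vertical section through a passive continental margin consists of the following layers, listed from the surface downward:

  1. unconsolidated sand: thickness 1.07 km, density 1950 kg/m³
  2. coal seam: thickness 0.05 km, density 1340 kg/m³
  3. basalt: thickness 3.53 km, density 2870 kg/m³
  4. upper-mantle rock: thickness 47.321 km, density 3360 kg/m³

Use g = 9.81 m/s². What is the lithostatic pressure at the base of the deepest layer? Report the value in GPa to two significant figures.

1.7 GPa

unconsolidated sand: 1950 kg/m³ × 9.81 m/s² × 1070 m = 2.047×10^7 Pa = 0.02047 GPa
coal seam: 1340 kg/m³ × 9.81 m/s² × 50 m = 6.573×10^5 Pa = 6.573×10^-4 GPa
basalt: 2870 kg/m³ × 9.81 m/s² × 3530 m = 9.939×10^7 Pa = 0.09939 GPa
upper-mantle rock: 3360 kg/m³ × 9.81 m/s² × 47321 m = 1.560×10^9 Pa = 1.560 GPa
Total = 0.02047 + 6.573×10^-4 + 0.09939 + 1.560 = 1.6803 GPa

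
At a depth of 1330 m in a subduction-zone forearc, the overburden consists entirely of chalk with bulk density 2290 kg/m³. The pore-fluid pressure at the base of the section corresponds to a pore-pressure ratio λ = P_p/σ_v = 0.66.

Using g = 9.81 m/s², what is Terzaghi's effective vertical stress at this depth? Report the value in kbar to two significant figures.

0.10 kbar

Overburden (lithostatic) stress σ_v:
chalk: 2290 kg/m³ × 9.81 m/s² × 1330 m = 2.988×10^7 Pa = 29.88 MPa
Pore pressure P_p = λ·σ_v = 0.66 × 29.88 MPa = 19.72 MPa
Effective stress σ' = σ_v − P_p = 29.88 − 19.72 = 10.159 MPa = 0.10159 kbar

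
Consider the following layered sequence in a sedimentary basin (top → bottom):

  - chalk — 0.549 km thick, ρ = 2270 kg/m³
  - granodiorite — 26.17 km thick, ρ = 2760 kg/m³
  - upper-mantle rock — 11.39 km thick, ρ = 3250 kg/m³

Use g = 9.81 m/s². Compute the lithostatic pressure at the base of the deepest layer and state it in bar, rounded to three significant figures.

10800 bar

chalk: 2270 kg/m³ × 9.81 m/s² × 549 m = 1.223×10^7 Pa = 122.3 bar
granodiorite: 2760 kg/m³ × 9.81 m/s² × 26170 m = 7.086×10^8 Pa = 7086 bar
upper-mantle rock: 3250 kg/m³ × 9.81 m/s² × 11390 m = 3.631×10^8 Pa = 3631 bar
Total = 122.3 + 7086 + 3631 = 10839 bar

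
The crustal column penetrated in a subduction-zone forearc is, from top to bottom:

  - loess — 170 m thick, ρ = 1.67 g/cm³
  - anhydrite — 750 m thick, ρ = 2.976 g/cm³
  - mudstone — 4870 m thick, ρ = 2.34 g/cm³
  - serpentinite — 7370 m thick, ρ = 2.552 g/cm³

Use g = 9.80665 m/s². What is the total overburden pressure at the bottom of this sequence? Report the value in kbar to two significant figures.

3.2 kbar

loess: 1670 kg/m³ × 9.80665 m/s² × 170 m = 2.784×10^6 Pa = 0.02784 kbar
anhydrite: 2976 kg/m³ × 9.80665 m/s² × 750 m = 2.189×10^7 Pa = 0.2189 kbar
mudstone: 2340 kg/m³ × 9.80665 m/s² × 4870 m = 1.118×10^8 Pa = 1.118 kbar
serpentinite: 2552 kg/m³ × 9.80665 m/s² × 7370 m = 1.844×10^8 Pa = 1.844 kbar
Total = 0.02784 + 0.2189 + 1.118 + 1.844 = 3.2087 kbar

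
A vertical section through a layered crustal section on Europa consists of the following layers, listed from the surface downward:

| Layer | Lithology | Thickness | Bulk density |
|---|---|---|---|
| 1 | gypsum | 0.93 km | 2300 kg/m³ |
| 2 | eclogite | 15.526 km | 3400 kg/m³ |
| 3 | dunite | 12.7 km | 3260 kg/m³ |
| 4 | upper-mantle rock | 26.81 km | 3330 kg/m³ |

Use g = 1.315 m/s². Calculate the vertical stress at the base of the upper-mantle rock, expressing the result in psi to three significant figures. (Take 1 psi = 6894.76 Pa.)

gypsum: 2300 kg/m³ × 1.315 m/s² × 930 m = 2.813×10^6 Pa = 408.0 psi
eclogite: 3400 kg/m³ × 1.315 m/s² × 15526 m = 6.942×10^7 Pa = 10068 psi
dunite: 3260 kg/m³ × 1.315 m/s² × 12700 m = 5.444×10^7 Pa = 7896 psi
upper-mantle rock: 3330 kg/m³ × 1.315 m/s² × 26810 m = 1.174×10^8 Pa = 17027 psi
Total = 408.0 + 10068 + 7896 + 17027 = 35400 psi

35400 psi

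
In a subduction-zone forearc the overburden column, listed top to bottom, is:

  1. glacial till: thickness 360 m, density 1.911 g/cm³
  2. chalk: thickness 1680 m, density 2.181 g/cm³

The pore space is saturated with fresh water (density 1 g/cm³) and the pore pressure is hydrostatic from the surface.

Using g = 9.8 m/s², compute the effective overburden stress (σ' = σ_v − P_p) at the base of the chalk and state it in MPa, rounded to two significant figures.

23 MPa

Overburden (lithostatic) stress σ_v:
glacial till: 1911 kg/m³ × 9.8 m/s² × 360 m = 6.742×10^6 Pa = 6.742 MPa
chalk: 2181 kg/m³ × 9.8 m/s² × 1680 m = 3.591×10^7 Pa = 35.91 MPa
Total = 6.742 + 35.91 = 42.650 MPa
Pore pressure P_p = 1000 kg/m³ × 9.8 m/s² × 2040 m = 1.999×10^7 Pa = 19.99 MPa
Effective stress σ' = σ_v − P_p = 42.65 − 19.99 = 22.658 MPa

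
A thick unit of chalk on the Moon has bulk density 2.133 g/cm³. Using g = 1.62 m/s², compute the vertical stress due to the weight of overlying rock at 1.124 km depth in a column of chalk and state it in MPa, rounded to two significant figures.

chalk: 2133 kg/m³ × 1.62 m/s² × 1124 m = 3.884×10^6 Pa = 3.884 MPa

3.9 MPa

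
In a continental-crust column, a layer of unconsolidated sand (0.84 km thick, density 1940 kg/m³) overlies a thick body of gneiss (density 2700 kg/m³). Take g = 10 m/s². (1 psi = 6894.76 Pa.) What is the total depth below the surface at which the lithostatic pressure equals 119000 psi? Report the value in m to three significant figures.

Pressure at base of upper layers: 1940×10×840 = 1.630×10^7 Pa = 2364 psi
Remaining pressure to be supplied by gneiss: 8.205×10^8 − 1.630×10^7 = 8.042×10^8 Pa
Additional depth in gneiss = 8.042×10^8 Pa / (2700 kg/m³ × 10 m/s²) = 29784 m
Total depth = 840 m + 29784 m = 30624 m

30600 m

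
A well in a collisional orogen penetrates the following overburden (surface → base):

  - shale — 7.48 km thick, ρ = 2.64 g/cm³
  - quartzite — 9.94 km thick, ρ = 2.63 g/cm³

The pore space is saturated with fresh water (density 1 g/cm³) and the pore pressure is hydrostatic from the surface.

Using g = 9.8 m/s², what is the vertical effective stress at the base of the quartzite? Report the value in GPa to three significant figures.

Overburden (lithostatic) stress σ_v:
shale: 2640 kg/m³ × 9.8 m/s² × 7480 m = 1.935×10^8 Pa = 193.5 MPa
quartzite: 2630 kg/m³ × 9.8 m/s² × 9940 m = 2.562×10^8 Pa = 256.2 MPa
Total = 193.5 + 256.2 = 449.72 MPa
Pore pressure P_p = 1000 kg/m³ × 9.8 m/s² × 17420 m = 1.707×10^8 Pa = 170.7 MPa
Effective stress σ' = σ_v − P_p = 449.7 − 170.7 = 279.00 MPa = 0.27900 GPa

0.279 GPa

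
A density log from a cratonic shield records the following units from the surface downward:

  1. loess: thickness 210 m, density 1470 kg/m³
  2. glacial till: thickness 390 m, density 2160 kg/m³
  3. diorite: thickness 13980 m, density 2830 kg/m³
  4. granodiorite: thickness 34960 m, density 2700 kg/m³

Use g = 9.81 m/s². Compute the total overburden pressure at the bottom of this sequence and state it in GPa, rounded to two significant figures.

loess: 1470 kg/m³ × 9.81 m/s² × 210 m = 3.028×10^6 Pa = 3.028×10^-3 GPa
glacial till: 2160 kg/m³ × 9.81 m/s² × 390 m = 8.264×10^6 Pa = 8.264×10^-3 GPa
diorite: 2830 kg/m³ × 9.81 m/s² × 13980 m = 3.881×10^8 Pa = 0.3881 GPa
granodiorite: 2700 kg/m³ × 9.81 m/s² × 34960 m = 9.260×10^8 Pa = 0.9260 GPa
Total = 3.028×10^-3 + 8.264×10^-3 + 0.3881 + 0.9260 = 1.3254 GPa

1.3 GPa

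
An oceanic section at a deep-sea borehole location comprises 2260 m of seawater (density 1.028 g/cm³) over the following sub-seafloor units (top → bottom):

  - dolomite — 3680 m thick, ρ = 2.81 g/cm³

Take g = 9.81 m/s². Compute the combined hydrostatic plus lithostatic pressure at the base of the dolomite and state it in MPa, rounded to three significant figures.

seawater: 1028 kg/m³ × 9.81 m/s² × 2260 m = 2.279×10^7 Pa = 22.79 MPa
dolomite: 2810 kg/m³ × 9.81 m/s² × 3680 m = 1.014×10^8 Pa = 101.4 MPa
Total = 22.79 + 101.4 = 124.23 MPa

124 MPa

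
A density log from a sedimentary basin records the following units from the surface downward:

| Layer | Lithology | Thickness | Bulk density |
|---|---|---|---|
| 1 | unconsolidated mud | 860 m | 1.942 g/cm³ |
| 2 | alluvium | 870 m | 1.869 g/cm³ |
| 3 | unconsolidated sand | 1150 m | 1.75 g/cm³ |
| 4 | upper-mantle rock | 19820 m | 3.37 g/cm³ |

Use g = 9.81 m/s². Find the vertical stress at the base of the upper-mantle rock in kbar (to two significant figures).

unconsolidated mud: 1942 kg/m³ × 9.81 m/s² × 860 m = 1.638×10^7 Pa = 0.1638 kbar
alluvium: 1869 kg/m³ × 9.81 m/s² × 870 m = 1.595×10^7 Pa = 0.1595 kbar
unconsolidated sand: 1750 kg/m³ × 9.81 m/s² × 1150 m = 1.974×10^7 Pa = 0.1974 kbar
upper-mantle rock: 3370 kg/m³ × 9.81 m/s² × 19820 m = 6.552×10^8 Pa = 6.552 kbar
Total = 0.1638 + 0.1595 + 0.1974 + 6.552 = 7.0732 kbar

7.1 kbar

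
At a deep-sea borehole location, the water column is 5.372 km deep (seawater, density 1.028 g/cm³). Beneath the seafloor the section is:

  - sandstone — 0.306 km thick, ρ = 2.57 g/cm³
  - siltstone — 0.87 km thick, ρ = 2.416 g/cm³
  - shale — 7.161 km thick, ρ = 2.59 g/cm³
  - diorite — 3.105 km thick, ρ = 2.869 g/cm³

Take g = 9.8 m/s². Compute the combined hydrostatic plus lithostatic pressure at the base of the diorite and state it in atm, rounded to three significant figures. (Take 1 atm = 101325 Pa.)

3470 atm

seawater: 1028 kg/m³ × 9.8 m/s² × 5372 m = 5.412×10^7 Pa = 534.1 atm
sandstone: 2570 kg/m³ × 9.8 m/s² × 306 m = 7.707×10^6 Pa = 76.06 atm
siltstone: 2416 kg/m³ × 9.8 m/s² × 870 m = 2.060×10^7 Pa = 203.3 atm
shale: 2590 kg/m³ × 9.8 m/s² × 7161 m = 1.818×10^8 Pa = 1794 atm
diorite: 2869 kg/m³ × 9.8 m/s² × 3105 m = 8.730×10^7 Pa = 861.6 atm
Total = 534.1 + 76.06 + 203.3 + 1794 + 861.6 = 3468.9 atm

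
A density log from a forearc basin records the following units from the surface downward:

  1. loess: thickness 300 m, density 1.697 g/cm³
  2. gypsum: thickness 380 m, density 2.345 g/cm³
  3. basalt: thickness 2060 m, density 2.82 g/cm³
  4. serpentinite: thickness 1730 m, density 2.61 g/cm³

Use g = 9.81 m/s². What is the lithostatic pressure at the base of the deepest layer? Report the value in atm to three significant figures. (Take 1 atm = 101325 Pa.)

loess: 1697 kg/m³ × 9.81 m/s² × 300 m = 4.994×10^6 Pa = 49.29 atm
gypsum: 2345 kg/m³ × 9.81 m/s² × 380 m = 8.742×10^6 Pa = 86.27 atm
basalt: 2820 kg/m³ × 9.81 m/s² × 2060 m = 5.699×10^7 Pa = 562.4 atm
serpentinite: 2610 kg/m³ × 9.81 m/s² × 1730 m = 4.430×10^7 Pa = 437.2 atm
Total = 49.29 + 86.27 + 562.4 + 437.2 = 1135.2 atm

1140 atm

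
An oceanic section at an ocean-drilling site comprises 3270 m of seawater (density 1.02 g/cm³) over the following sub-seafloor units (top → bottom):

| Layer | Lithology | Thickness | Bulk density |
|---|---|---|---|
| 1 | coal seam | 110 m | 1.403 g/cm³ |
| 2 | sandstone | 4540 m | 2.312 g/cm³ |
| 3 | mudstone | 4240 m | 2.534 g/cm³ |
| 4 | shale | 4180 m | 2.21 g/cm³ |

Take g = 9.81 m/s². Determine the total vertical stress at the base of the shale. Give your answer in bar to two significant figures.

3300 bar

seawater: 1020 kg/m³ × 9.81 m/s² × 3270 m = 3.272×10^7 Pa = 327.2 bar
coal seam: 1403 kg/m³ × 9.81 m/s² × 110 m = 1.514×10^6 Pa = 15.14 bar
sandstone: 2312 kg/m³ × 9.81 m/s² × 4540 m = 1.030×10^8 Pa = 1030 bar
mudstone: 2534 kg/m³ × 9.81 m/s² × 4240 m = 1.054×10^8 Pa = 1054 bar
shale: 2210 kg/m³ × 9.81 m/s² × 4180 m = 9.062×10^7 Pa = 906.2 bar
Total = 327.2 + 15.14 + 1030 + 1054 + 906.2 = 3332.3 bar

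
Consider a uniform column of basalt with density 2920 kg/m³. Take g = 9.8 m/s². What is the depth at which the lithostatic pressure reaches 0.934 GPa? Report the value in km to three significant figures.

h = P/(ρg) = 0.934 GPa / (2920 kg/m³ × 9.8 m/s²) = 9.340×10^8 Pa / 28616 Pa/m = 32639 m
= 32.639 km

32.6 km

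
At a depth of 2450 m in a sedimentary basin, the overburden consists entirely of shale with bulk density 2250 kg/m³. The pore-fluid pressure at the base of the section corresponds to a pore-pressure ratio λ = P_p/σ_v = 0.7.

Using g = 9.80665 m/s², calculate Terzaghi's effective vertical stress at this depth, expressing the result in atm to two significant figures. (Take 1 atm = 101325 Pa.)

Overburden (lithostatic) stress σ_v:
shale: 2250 kg/m³ × 9.80665 m/s² × 2450 m = 5.406×10^7 Pa = 54.06 MPa
Pore pressure P_p = λ·σ_v = 0.7 × 54.06 MPa = 37.84 MPa
Effective stress σ' = σ_v − P_p = 54.06 − 37.84 = 16.218 MPa = 160.06 atm

160 atm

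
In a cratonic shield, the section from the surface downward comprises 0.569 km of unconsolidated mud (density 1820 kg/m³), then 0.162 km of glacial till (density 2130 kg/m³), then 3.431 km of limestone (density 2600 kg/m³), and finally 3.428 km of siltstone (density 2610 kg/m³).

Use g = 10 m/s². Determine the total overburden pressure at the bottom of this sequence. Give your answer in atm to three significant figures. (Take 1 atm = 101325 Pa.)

unconsolidated mud: 1820 kg/m³ × 10 m/s² × 569 m = 1.036×10^7 Pa = 102.2 atm
glacial till: 2130 kg/m³ × 10 m/s² × 162 m = 3.451×10^6 Pa = 34.05 atm
limestone: 2600 kg/m³ × 10 m/s² × 3431 m = 8.921×10^7 Pa = 880.4 atm
siltstone: 2610 kg/m³ × 10 m/s² × 3428 m = 8.947×10^7 Pa = 883.0 atm
Total = 102.2 + 34.05 + 880.4 + 883.0 = 1899.7 atm

1900 atm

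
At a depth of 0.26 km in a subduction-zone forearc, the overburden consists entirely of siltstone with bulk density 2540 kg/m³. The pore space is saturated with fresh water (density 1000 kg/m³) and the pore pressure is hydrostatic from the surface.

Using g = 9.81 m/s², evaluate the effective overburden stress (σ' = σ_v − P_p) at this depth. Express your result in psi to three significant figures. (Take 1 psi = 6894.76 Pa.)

Overburden (lithostatic) stress σ_v:
siltstone: 2540 kg/m³ × 9.81 m/s² × 260 m = 6.479×10^6 Pa = 6.479 MPa
Pore pressure P_p = 1000 kg/m³ × 9.81 m/s² × 260 m = 2.551×10^6 Pa = 2.551 MPa
Effective stress σ' = σ_v − P_p = 6.479 − 2.551 = 3.9279 MPa = 569.70 psi

570 psi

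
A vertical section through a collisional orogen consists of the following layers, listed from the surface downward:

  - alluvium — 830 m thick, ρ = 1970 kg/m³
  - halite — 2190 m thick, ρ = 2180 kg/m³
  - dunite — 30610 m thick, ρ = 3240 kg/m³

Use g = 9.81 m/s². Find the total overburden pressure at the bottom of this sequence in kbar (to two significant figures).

alluvium: 1970 kg/m³ × 9.81 m/s² × 830 m = 1.604×10^7 Pa = 0.1604 kbar
halite: 2180 kg/m³ × 9.81 m/s² × 2190 m = 4.683×10^7 Pa = 0.4683 kbar
dunite: 3240 kg/m³ × 9.81 m/s² × 30610 m = 9.729×10^8 Pa = 9.729 kbar
Total = 0.1604 + 0.4683 + 9.729 = 10.358 kbar

10 kbar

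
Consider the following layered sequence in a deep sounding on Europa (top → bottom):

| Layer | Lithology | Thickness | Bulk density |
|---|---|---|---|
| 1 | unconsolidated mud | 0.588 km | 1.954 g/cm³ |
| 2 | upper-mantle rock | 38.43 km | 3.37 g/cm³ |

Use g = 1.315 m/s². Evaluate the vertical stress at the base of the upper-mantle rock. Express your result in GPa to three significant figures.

unconsolidated mud: 1954 kg/m³ × 1.315 m/s² × 588 m = 1.511×10^6 Pa = 1.511×10^-3 GPa
upper-mantle rock: 3370 kg/m³ × 1.315 m/s² × 38430 m = 1.703×10^8 Pa = 0.1703 GPa
Total = 1.511×10^-3 + 0.1703 = 0.17182 GPa

0.172 GPa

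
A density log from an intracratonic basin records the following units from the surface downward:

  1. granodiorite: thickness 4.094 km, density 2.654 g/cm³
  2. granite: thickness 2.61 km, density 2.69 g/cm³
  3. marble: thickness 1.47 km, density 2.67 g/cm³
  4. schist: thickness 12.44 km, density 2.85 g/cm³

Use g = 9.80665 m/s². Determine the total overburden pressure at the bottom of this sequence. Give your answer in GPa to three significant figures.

0.562 GPa

granodiorite: 2654 kg/m³ × 9.80665 m/s² × 4094 m = 1.066×10^8 Pa = 0.1066 GPa
granite: 2690 kg/m³ × 9.80665 m/s² × 2610 m = 6.885×10^7 Pa = 0.06885 GPa
marble: 2670 kg/m³ × 9.80665 m/s² × 1470 m = 3.849×10^7 Pa = 0.03849 GPa
schist: 2850 kg/m³ × 9.80665 m/s² × 12440 m = 3.477×10^8 Pa = 0.3477 GPa
Total = 0.1066 + 0.06885 + 0.03849 + 0.3477 = 0.56158 GPa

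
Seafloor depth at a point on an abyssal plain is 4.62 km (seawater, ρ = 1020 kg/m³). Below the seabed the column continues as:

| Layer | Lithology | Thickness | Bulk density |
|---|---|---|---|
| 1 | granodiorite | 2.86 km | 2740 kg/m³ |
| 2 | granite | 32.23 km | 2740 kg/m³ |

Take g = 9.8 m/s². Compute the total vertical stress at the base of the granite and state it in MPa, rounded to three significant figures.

988 MPa

seawater: 1020 kg/m³ × 9.8 m/s² × 4620 m = 4.618×10^7 Pa = 46.18 MPa
granodiorite: 2740 kg/m³ × 9.8 m/s² × 2860 m = 7.680×10^7 Pa = 76.80 MPa
granite: 2740 kg/m³ × 9.8 m/s² × 32230 m = 8.654×10^8 Pa = 865.4 MPa
Total = 46.18 + 76.80 + 865.4 = 988.42 MPa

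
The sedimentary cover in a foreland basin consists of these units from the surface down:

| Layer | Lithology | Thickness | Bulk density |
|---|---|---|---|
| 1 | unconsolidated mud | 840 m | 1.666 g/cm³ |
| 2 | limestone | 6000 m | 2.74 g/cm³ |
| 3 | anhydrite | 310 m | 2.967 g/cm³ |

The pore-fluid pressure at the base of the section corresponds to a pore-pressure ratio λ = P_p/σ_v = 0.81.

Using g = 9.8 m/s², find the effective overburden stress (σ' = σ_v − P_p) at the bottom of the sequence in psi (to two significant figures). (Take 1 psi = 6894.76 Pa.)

Overburden (lithostatic) stress σ_v:
unconsolidated mud: 1666 kg/m³ × 9.8 m/s² × 840 m = 1.371×10^7 Pa = 13.71 MPa
limestone: 2740 kg/m³ × 9.8 m/s² × 6000 m = 1.611×10^8 Pa = 161.1 MPa
anhydrite: 2967 kg/m³ × 9.8 m/s² × 310 m = 9.014×10^6 Pa = 9.014 MPa
Total = 13.71 + 161.1 + 9.014 = 183.84 MPa
Pore pressure P_p = λ·σ_v = 0.81 × 183.8 MPa = 148.9 MPa
Effective stress σ' = σ_v − P_p = 183.8 − 148.9 = 34.930 MPa = 5066.1 psi

5100 psi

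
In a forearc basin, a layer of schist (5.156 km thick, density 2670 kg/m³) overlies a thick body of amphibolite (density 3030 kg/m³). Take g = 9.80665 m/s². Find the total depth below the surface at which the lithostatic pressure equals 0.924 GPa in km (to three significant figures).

Pressure at base of upper layers: 2670×9.80665×5156 = 1.350×10^8 Pa = 0.1350 GPa
Remaining pressure to be supplied by amphibolite: 9.240×10^8 − 1.350×10^8 = 7.890×10^8 Pa
Additional depth in amphibolite = 7.890×10^8 Pa / (3030 kg/m³ × 9.80665 m/s²) = 26553 m
Total depth = 5156 m + 26553 m = 31709 m
= 31.709 km

31.7 km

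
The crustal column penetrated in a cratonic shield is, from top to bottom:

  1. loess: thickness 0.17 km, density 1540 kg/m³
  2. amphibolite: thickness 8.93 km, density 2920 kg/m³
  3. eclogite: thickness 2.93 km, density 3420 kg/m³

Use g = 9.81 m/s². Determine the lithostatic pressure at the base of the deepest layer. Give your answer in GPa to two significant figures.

loess: 1540 kg/m³ × 9.81 m/s² × 170 m = 2.568×10^6 Pa = 2.568×10^-3 GPa
amphibolite: 2920 kg/m³ × 9.81 m/s² × 8930 m = 2.558×10^8 Pa = 0.2558 GPa
eclogite: 3420 kg/m³ × 9.81 m/s² × 2930 m = 9.830×10^7 Pa = 0.09830 GPa
Total = 2.568×10^-3 + 0.2558 + 0.09830 = 0.35667 GPa

0.36 GPa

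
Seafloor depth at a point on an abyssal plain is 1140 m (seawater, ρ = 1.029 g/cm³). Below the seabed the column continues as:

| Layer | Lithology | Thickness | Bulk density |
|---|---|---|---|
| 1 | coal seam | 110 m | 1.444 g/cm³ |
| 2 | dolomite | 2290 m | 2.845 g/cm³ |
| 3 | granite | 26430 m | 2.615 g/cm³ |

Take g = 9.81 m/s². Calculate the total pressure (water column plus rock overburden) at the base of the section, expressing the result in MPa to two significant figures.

750 MPa

seawater: 1029 kg/m³ × 9.81 m/s² × 1140 m = 1.151×10^7 Pa = 11.51 MPa
coal seam: 1444 kg/m³ × 9.81 m/s² × 110 m = 1.558×10^6 Pa = 1.558 MPa
dolomite: 2845 kg/m³ × 9.81 m/s² × 2290 m = 6.391×10^7 Pa = 63.91 MPa
granite: 2615 kg/m³ × 9.81 m/s² × 26430 m = 6.780×10^8 Pa = 678.0 MPa
Total = 11.51 + 1.558 + 63.91 + 678.0 = 754.99 MPa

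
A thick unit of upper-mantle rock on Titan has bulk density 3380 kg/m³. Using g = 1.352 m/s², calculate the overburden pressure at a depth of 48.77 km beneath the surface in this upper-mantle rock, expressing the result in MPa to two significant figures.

220 MPa

upper-mantle rock: 3380 kg/m³ × 1.352 m/s² × 48770 m = 2.229×10^8 Pa = 222.9 MPa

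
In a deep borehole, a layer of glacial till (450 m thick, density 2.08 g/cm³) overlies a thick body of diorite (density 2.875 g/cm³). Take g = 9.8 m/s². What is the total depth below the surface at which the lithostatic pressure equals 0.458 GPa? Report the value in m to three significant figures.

Pressure at base of upper layers: 2080×9.8×450 = 9.173×10^6 Pa = 9.173×10^-3 GPa
Remaining pressure to be supplied by diorite: 4.580×10^8 − 9.173×10^6 = 4.488×10^8 Pa
Additional depth in diorite = 4.488×10^8 Pa / (2875 kg/m³ × 9.8 m/s²) = 15930 m
Total depth = 450 m + 15930 m = 16380 m

16400 m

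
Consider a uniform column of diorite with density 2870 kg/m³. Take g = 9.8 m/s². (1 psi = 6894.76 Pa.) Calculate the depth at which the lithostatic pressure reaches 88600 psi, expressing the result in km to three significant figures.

h = P/(ρg) = 88600 psi / (2870 kg/m³ × 9.8 m/s²) = 6.109×10^8 Pa / 28126 Pa/m = 21719 m
= 21.719 km

21.7 km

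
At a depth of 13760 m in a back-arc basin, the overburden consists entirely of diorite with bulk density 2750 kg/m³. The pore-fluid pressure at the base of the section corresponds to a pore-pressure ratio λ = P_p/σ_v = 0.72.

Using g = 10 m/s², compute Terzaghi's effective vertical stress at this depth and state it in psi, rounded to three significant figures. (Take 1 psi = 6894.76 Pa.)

15400 psi

Overburden (lithostatic) stress σ_v:
diorite: 2750 kg/m³ × 10 m/s² × 13760 m = 3.784×10^8 Pa = 378.4 MPa
Pore pressure P_p = λ·σ_v = 0.72 × 378.4 MPa = 272.4 MPa
Effective stress σ' = σ_v − P_p = 378.4 − 272.4 = 105.95 MPa = 15367 psi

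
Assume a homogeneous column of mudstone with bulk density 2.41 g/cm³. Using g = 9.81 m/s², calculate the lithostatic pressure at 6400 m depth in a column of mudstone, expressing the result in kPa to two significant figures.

150000 kPa

mudstone: 2410 kg/m³ × 9.81 m/s² × 6400 m = 1.513×10^8 Pa = 1.513×10^5 kPa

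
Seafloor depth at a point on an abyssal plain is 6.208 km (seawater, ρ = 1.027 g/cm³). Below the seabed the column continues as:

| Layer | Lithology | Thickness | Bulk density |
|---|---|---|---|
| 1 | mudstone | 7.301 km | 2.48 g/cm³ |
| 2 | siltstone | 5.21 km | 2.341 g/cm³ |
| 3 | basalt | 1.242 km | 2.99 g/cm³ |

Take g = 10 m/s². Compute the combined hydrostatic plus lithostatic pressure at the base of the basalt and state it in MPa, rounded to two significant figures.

seawater: 1027 kg/m³ × 10 m/s² × 6208 m = 6.376×10^7 Pa = 63.76 MPa
mudstone: 2480 kg/m³ × 10 m/s² × 7301 m = 1.811×10^8 Pa = 181.1 MPa
siltstone: 2341 kg/m³ × 10 m/s² × 5210 m = 1.220×10^8 Pa = 122.0 MPa
basalt: 2990 kg/m³ × 10 m/s² × 1242 m = 3.714×10^7 Pa = 37.14 MPa
Total = 63.76 + 181.1 + 122.0 + 37.14 = 403.92 MPa

400 MPa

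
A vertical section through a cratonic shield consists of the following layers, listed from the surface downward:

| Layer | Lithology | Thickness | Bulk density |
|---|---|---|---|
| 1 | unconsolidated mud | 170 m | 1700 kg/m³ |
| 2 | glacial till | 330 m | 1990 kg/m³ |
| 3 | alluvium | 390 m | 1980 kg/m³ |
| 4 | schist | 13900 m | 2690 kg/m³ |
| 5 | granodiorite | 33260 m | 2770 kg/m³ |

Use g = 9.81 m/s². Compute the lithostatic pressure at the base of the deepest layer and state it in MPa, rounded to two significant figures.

unconsolidated mud: 1700 kg/m³ × 9.81 m/s² × 170 m = 2.835×10^6 Pa = 2.835 MPa
glacial till: 1990 kg/m³ × 9.81 m/s² × 330 m = 6.442×10^6 Pa = 6.442 MPa
alluvium: 1980 kg/m³ × 9.81 m/s² × 390 m = 7.575×10^6 Pa = 7.575 MPa
schist: 2690 kg/m³ × 9.81 m/s² × 13900 m = 3.668×10^8 Pa = 366.8 MPa
granodiorite: 2770 kg/m³ × 9.81 m/s² × 33260 m = 9.038×10^8 Pa = 903.8 MPa
Total = 2.835 + 6.442 + 7.575 + 366.8 + 903.8 = 1287.5 MPa

1300 MPa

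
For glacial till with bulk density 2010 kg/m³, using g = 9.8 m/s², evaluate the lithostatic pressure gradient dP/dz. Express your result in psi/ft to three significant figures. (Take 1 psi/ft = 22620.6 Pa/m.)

dP/dz = ρg = 2010 kg/m³ × 9.8 m/s² = 19698 Pa/m
= 19698 Pa/m × (1 psi/ft / 22621 Pa/m) = 0.87080 psi/ft

0.871 psi/ft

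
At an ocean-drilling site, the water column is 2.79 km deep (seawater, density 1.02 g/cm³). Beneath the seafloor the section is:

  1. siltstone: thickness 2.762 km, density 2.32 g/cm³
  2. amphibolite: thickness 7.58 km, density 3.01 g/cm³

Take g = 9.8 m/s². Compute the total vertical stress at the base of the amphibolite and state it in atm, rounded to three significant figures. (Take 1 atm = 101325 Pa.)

3100 atm

seawater: 1020 kg/m³ × 9.8 m/s² × 2790 m = 2.789×10^7 Pa = 275.2 atm
siltstone: 2320 kg/m³ × 9.8 m/s² × 2762 m = 6.280×10^7 Pa = 619.8 atm
amphibolite: 3010 kg/m³ × 9.8 m/s² × 7580 m = 2.236×10^8 Pa = 2207 atm
Total = 275.2 + 619.8 + 2207 = 3101.7 atm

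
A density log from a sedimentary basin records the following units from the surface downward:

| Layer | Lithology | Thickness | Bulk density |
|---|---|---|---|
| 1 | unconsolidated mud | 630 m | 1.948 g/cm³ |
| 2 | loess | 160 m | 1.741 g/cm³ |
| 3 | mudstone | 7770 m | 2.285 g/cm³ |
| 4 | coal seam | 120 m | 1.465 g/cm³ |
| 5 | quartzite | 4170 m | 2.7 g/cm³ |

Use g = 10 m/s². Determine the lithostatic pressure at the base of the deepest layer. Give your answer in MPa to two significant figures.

310 MPa

unconsolidated mud: 1948 kg/m³ × 10 m/s² × 630 m = 1.227×10^7 Pa = 12.27 MPa
loess: 1741 kg/m³ × 10 m/s² × 160 m = 2.786×10^6 Pa = 2.786 MPa
mudstone: 2285 kg/m³ × 10 m/s² × 7770 m = 1.775×10^8 Pa = 177.5 MPa
coal seam: 1465 kg/m³ × 10 m/s² × 120 m = 1.758×10^6 Pa = 1.758 MPa
quartzite: 2700 kg/m³ × 10 m/s² × 4170 m = 1.126×10^8 Pa = 112.6 MPa
Total = 12.27 + 2.786 + 177.5 + 1.758 + 112.6 = 306.95 MPa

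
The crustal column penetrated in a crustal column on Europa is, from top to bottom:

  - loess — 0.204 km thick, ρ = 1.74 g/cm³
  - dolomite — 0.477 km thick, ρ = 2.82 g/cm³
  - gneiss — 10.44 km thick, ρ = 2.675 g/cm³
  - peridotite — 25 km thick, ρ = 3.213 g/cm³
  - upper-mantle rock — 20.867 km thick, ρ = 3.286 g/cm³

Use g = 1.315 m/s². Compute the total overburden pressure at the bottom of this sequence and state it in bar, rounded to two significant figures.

loess: 1740 kg/m³ × 1.315 m/s² × 204 m = 4.668×10^5 Pa = 4.668 bar
dolomite: 2820 kg/m³ × 1.315 m/s² × 477 m = 1.769×10^6 Pa = 17.69 bar
gneiss: 2675 kg/m³ × 1.315 m/s² × 10440 m = 3.672×10^7 Pa = 367.2 bar
peridotite: 3213 kg/m³ × 1.315 m/s² × 25000 m = 1.056×10^8 Pa = 1056 bar
upper-mantle rock: 3286 kg/m³ × 1.315 m/s² × 20867 m = 9.017×10^7 Pa = 901.7 bar
Total = 4.668 + 17.69 + 367.2 + 1056 + 901.7 = 2347.6 bar

2300 bar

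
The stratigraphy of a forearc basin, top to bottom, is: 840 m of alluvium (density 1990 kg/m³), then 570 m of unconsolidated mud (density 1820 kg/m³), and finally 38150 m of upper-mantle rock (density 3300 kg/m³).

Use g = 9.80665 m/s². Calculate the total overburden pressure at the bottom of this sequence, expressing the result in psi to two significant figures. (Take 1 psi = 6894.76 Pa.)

180000 psi

alluvium: 1990 kg/m³ × 9.80665 m/s² × 840 m = 1.639×10^7 Pa = 2378 psi
unconsolidated mud: 1820 kg/m³ × 9.80665 m/s² × 570 m = 1.017×10^7 Pa = 1476 psi
upper-mantle rock: 3300 kg/m³ × 9.80665 m/s² × 38150 m = 1.235×10^9 Pa = 1.791×10^5 psi
Total = 2378 + 1476 + 1.791×10^5 = 1.8292×10^5 psi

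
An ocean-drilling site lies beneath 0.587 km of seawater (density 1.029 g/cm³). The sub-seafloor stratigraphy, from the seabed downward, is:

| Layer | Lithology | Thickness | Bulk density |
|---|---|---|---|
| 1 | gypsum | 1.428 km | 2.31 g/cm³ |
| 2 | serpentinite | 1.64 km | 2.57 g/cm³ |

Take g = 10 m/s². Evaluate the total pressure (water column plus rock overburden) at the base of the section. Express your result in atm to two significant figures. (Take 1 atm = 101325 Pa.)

seawater: 1029 kg/m³ × 10 m/s² × 587 m = 6.040×10^6 Pa = 59.61 atm
gypsum: 2310 kg/m³ × 10 m/s² × 1428 m = 3.299×10^7 Pa = 325.6 atm
serpentinite: 2570 kg/m³ × 10 m/s² × 1640 m = 4.215×10^7 Pa = 416.0 atm
Total = 59.61 + 325.6 + 416.0 = 801.14 atm

800 atm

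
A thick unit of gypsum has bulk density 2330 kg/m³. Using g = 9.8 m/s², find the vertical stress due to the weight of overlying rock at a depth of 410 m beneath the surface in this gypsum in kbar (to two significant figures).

0.094 kbar

gypsum: 2330 kg/m³ × 9.8 m/s² × 410 m = 9.362×10^6 Pa = 0.09362 kbar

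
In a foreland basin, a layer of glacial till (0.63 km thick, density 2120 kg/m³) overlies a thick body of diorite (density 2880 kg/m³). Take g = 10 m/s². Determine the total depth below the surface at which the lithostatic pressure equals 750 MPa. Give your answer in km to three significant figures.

26.2 km

Pressure at base of upper layers: 2120×10×630 = 1.336×10^7 Pa = 13.36 MPa
Remaining pressure to be supplied by diorite: 7.500×10^8 − 1.336×10^7 = 7.366×10^8 Pa
Additional depth in diorite = 7.366×10^8 Pa / (2880 kg/m³ × 10 m/s²) = 25578 m
Total depth = 630 m + 25578 m = 26208 m
= 26.208 km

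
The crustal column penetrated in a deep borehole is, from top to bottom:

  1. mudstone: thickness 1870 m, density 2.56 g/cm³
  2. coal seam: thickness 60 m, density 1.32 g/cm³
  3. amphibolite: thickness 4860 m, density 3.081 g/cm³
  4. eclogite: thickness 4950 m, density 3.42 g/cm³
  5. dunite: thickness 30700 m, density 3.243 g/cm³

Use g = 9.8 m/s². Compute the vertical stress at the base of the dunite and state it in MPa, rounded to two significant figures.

1300 MPa

mudstone: 2560 kg/m³ × 9.8 m/s² × 1870 m = 4.691×10^7 Pa = 46.91 MPa
coal seam: 1320 kg/m³ × 9.8 m/s² × 60 m = 7.762×10^5 Pa = 0.7762 MPa
amphibolite: 3081 kg/m³ × 9.8 m/s² × 4860 m = 1.467×10^8 Pa = 146.7 MPa
eclogite: 3420 kg/m³ × 9.8 m/s² × 4950 m = 1.659×10^8 Pa = 165.9 MPa
dunite: 3243 kg/m³ × 9.8 m/s² × 30700 m = 9.757×10^8 Pa = 975.7 MPa
Total = 46.91 + 0.7762 + 146.7 + 165.9 + 975.7 = 1336.0 MPa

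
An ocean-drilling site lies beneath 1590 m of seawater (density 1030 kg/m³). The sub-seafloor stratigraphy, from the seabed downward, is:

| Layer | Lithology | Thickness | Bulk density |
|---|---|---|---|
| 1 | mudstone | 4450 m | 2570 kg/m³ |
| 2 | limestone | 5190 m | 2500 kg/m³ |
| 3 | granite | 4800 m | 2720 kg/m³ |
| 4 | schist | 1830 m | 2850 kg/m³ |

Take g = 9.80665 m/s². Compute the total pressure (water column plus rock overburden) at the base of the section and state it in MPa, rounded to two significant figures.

seawater: 1030 kg/m³ × 9.80665 m/s² × 1590 m = 1.606×10^7 Pa = 16.06 MPa
mudstone: 2570 kg/m³ × 9.80665 m/s² × 4450 m = 1.122×10^8 Pa = 112.2 MPa
limestone: 2500 kg/m³ × 9.80665 m/s² × 5190 m = 1.272×10^8 Pa = 127.2 MPa
granite: 2720 kg/m³ × 9.80665 m/s² × 4800 m = 1.280×10^8 Pa = 128.0 MPa
schist: 2850 kg/m³ × 9.80665 m/s² × 1830 m = 5.115×10^7 Pa = 51.15 MPa
Total = 16.06 + 112.2 + 127.2 + 128.0 + 51.15 = 434.64 MPa

430 MPa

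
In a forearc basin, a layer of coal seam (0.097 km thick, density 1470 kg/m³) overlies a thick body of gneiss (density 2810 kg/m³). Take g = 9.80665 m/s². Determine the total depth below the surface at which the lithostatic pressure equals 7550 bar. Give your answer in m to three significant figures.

Pressure at base of upper layers: 1470×9.80665×97 = 1.398×10^6 Pa = 13.98 bar
Remaining pressure to be supplied by gneiss: 7.550×10^8 − 1.398×10^6 = 7.536×10^8 Pa
Additional depth in gneiss = 7.536×10^8 Pa / (2810 kg/m³ × 9.80665 m/s²) = 27347 m
Total depth = 97 m + 27347 m = 27444 m

27400 m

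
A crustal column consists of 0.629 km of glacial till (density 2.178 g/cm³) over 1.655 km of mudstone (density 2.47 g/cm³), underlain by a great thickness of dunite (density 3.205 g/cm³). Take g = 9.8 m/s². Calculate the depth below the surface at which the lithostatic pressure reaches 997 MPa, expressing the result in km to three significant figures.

32.3 km

Pressure at base of upper layers: 2178×9.8×629 + 2470×9.8×1655 = 5.349×10^7 Pa = 53.49 MPa
Remaining pressure to be supplied by dunite: 9.970×10^8 − 5.349×10^7 = 9.435×10^8 Pa
Additional depth in dunite = 9.435×10^8 Pa / (3205 kg/m³ × 9.8 m/s²) = 30040 m
Total depth = 2284 m + 30040 m = 32324 m
= 32.324 km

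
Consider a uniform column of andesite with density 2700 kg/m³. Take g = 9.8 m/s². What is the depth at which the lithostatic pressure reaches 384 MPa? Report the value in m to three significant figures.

h = P/(ρg) = 384 MPa / (2700 kg/m³ × 9.8 m/s²) = 3.840×10^8 Pa / 26460 Pa/m = 14512 m

14500 m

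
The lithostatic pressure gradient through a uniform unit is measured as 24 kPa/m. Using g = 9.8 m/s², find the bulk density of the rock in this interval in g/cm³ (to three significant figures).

2.45 g/cm³

ρ = (dP/dz)/g = 24 kPa/m / 9.8 m/s² = 24000 Pa/m / 9.8 m/s² = 2449.0 kg/m³
= 2.449 g/cm³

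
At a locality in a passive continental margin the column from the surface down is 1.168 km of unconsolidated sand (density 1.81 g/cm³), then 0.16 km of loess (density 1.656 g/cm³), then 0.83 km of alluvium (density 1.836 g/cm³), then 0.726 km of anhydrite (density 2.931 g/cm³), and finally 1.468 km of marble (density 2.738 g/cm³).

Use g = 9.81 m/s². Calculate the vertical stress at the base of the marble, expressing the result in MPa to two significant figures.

unconsolidated sand: 1810 kg/m³ × 9.81 m/s² × 1168 m = 2.074×10^7 Pa = 20.74 MPa
loess: 1656 kg/m³ × 9.81 m/s² × 160 m = 2.599×10^6 Pa = 2.599 MPa
alluvium: 1836 kg/m³ × 9.81 m/s² × 830 m = 1.495×10^7 Pa = 14.95 MPa
anhydrite: 2931 kg/m³ × 9.81 m/s² × 726 m = 2.087×10^7 Pa = 20.87 MPa
marble: 2738 kg/m³ × 9.81 m/s² × 1468 m = 3.943×10^7 Pa = 39.43 MPa
Total = 20.74 + 2.599 + 14.95 + 20.87 + 39.43 = 98.593 MPa

99 MPa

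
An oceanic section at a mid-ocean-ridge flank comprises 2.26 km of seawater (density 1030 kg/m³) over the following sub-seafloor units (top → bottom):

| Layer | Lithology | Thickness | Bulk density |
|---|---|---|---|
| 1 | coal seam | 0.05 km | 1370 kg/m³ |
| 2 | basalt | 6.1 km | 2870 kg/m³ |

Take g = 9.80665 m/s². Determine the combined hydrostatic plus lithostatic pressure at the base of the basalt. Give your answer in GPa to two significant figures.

seawater: 1030 kg/m³ × 9.80665 m/s² × 2260 m = 2.283×10^7 Pa = 0.02283 GPa
coal seam: 1370 kg/m³ × 9.80665 m/s² × 50 m = 6.718×10^5 Pa = 6.718×10^-4 GPa
basalt: 2870 kg/m³ × 9.80665 m/s² × 6100 m = 1.717×10^8 Pa = 0.1717 GPa
Total = 0.02283 + 6.718×10^-4 + 0.1717 = 0.19518 GPa

0.20 GPa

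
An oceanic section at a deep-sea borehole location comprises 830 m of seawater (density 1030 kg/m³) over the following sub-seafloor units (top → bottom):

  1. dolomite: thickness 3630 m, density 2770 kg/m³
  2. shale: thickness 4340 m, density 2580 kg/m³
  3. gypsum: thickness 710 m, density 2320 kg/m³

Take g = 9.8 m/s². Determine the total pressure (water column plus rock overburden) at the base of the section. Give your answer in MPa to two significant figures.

230 MPa

seawater: 1030 kg/m³ × 9.8 m/s² × 830 m = 8.378×10^6 Pa = 8.378 MPa
dolomite: 2770 kg/m³ × 9.8 m/s² × 3630 m = 9.854×10^7 Pa = 98.54 MPa
shale: 2580 kg/m³ × 9.8 m/s² × 4340 m = 1.097×10^8 Pa = 109.7 MPa
gypsum: 2320 kg/m³ × 9.8 m/s² × 710 m = 1.614×10^7 Pa = 16.14 MPa
Total = 8.378 + 98.54 + 109.7 + 16.14 = 232.79 MPa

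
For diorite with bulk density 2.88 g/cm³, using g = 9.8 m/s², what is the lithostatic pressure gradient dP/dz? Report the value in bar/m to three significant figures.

0.282 bar/m

dP/dz = ρg = 2880 kg/m³ × 9.8 m/s² = 28224 Pa/m
= 28224 Pa/m × (1 bar/m / 1.0000×10^5 Pa/m) = 0.28224 bar/m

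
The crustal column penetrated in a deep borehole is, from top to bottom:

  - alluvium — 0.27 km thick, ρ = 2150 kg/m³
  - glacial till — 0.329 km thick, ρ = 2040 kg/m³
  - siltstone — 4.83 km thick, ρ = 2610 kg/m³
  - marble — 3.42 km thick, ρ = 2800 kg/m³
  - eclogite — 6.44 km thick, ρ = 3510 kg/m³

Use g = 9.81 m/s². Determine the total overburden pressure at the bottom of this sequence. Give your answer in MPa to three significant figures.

452 MPa

alluvium: 2150 kg/m³ × 9.81 m/s² × 270 m = 5.695×10^6 Pa = 5.695 MPa
glacial till: 2040 kg/m³ × 9.81 m/s² × 329 m = 6.584×10^6 Pa = 6.584 MPa
siltstone: 2610 kg/m³ × 9.81 m/s² × 4830 m = 1.237×10^8 Pa = 123.7 MPa
marble: 2800 kg/m³ × 9.81 m/s² × 3420 m = 9.394×10^7 Pa = 93.94 MPa
eclogite: 3510 kg/m³ × 9.81 m/s² × 6440 m = 2.217×10^8 Pa = 221.7 MPa
Total = 5.695 + 6.584 + 123.7 + 93.94 + 221.7 = 451.64 MPa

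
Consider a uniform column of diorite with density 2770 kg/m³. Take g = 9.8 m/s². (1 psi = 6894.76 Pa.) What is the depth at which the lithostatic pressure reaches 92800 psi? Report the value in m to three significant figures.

23600 m

h = P/(ρg) = 92800 psi / (2770 kg/m³ × 9.8 m/s²) = 6.398×10^8 Pa / 27146 Pa/m = 23570 m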